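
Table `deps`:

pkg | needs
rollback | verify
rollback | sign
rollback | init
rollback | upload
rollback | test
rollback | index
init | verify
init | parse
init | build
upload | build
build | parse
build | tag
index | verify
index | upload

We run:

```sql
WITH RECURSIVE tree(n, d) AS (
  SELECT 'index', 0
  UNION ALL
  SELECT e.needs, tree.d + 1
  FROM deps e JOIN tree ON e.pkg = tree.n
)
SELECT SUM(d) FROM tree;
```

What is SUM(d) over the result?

Base: (index, d=0).
Iteration 1: edges from {index} -> (upload, d=1), (verify, d=1).
Iteration 2: edges from {upload,verify} -> (build, d=2).
Iteration 3: edges from {build} -> (parse, d=3), (tag, d=3).
Iteration 4: no outgoing edges from {parse,tag}; recursion stops.
SUM(d) = 0 + 1 + 1 + 2 + 3 + 3 = 10.

10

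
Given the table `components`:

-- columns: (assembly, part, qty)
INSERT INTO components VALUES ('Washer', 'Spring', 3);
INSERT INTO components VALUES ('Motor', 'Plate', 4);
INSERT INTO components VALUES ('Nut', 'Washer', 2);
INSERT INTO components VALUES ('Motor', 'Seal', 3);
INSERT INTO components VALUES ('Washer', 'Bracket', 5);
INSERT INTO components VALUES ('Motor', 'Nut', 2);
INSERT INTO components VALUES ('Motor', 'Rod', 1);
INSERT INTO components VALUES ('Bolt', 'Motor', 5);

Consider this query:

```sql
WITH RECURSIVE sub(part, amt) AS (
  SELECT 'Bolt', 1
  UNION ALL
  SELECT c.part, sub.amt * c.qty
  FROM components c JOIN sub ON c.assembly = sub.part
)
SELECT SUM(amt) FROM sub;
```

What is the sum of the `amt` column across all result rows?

236

Base: (Bolt, amt=1).
Iteration 1: components of {Bolt} -> Motor = 1*5 = 5.
Iteration 2: components of {Motor} -> Nut = 5*2 = 10, Plate = 5*4 = 20, Rod = 5*1 = 5, Seal = 5*3 = 15.
Iteration 3: components of {Nut,Plate,Rod,Seal} -> Washer = 10*2 = 20.
Iteration 4: components of {Washer} -> Bracket = 20*5 = 100, Spring = 20*3 = 60.
Iteration 5: no further components; recursion stops.
SUM(amt) = 1 + 5 + 5 + 10 + 15 + 20 + 20 + 60 + 100 = 236.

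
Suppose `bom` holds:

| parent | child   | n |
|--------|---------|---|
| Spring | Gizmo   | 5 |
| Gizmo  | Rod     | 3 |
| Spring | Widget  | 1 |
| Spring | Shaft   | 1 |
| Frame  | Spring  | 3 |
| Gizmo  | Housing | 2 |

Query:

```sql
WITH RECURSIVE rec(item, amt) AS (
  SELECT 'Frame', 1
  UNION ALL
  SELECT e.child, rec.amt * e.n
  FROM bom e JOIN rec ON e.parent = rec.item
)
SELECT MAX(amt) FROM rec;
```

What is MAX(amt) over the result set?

Base: (Frame, amt=1).
Iteration 1: components of {Frame} -> Spring = 1*3 = 3.
Iteration 2: components of {Spring} -> Gizmo = 3*5 = 15, Shaft = 3*1 = 3, Widget = 3*1 = 3.
Iteration 3: components of {Gizmo,Shaft,Widget} -> Housing = 15*2 = 30, Rod = 15*3 = 45.
Iteration 4: no further components; recursion stops.
amt values: 1, 3, 15, 3, 3, 45, 30; the maximum is 45.

45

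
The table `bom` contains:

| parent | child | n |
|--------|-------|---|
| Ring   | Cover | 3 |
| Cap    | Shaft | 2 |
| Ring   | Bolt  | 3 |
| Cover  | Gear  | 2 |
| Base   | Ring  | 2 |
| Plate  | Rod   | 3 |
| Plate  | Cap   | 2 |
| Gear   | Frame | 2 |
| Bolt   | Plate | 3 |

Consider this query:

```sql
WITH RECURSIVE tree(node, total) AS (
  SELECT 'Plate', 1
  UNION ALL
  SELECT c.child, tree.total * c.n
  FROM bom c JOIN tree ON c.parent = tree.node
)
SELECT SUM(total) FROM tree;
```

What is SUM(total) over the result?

Base: (Plate, total=1).
Iteration 1: components of {Plate} -> Cap = 1*2 = 2, Rod = 1*3 = 3.
Iteration 2: components of {Cap,Rod} -> Shaft = 2*2 = 4.
Iteration 3: no further components; recursion stops.
SUM(total) = 1 + 3 + 2 + 4 = 10.

10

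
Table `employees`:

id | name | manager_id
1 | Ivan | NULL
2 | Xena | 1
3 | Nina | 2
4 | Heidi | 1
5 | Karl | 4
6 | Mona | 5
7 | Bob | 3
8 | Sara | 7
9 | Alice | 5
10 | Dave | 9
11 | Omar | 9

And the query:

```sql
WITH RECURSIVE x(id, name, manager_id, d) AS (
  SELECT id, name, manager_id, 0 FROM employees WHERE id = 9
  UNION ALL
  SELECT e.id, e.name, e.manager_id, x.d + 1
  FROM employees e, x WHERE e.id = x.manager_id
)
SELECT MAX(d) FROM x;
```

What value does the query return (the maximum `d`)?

3

Base: id=9 (Alice), manager_id=5, d 0.
Iteration 1: join on id=5 -> Karl (id 5, manager_id=4, d 1).
Iteration 2: join on id=4 -> Heidi (id 4, manager_id=1, d 2).
Iteration 3: join on id=1 -> Ivan (id 1, manager_id=NULL, d 3).
Iteration 4: manager_id is NULL; no match; recursion stops.
d values: 0, 1, 2, 3; the maximum is 3.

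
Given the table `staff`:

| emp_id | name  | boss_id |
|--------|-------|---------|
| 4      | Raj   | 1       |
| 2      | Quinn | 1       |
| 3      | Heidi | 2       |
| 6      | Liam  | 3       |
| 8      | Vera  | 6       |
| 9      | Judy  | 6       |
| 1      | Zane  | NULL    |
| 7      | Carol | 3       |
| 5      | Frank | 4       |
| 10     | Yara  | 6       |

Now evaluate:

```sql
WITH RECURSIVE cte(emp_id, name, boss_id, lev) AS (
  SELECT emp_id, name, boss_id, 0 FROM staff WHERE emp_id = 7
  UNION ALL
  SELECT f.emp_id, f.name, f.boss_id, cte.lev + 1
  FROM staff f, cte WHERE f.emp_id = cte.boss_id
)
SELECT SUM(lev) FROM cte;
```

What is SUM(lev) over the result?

Base: emp_id=7 (Carol), boss_id=3, lev 0.
Iteration 1: join on emp_id=3 -> Heidi (id 3, boss_id=2, lev 1).
Iteration 2: join on emp_id=2 -> Quinn (id 2, boss_id=1, lev 2).
Iteration 3: join on emp_id=1 -> Zane (id 1, boss_id=NULL, lev 3).
Iteration 4: boss_id is NULL; no match; recursion stops.
SUM(lev) = 0 + 1 + 2 + 3 = 6.

6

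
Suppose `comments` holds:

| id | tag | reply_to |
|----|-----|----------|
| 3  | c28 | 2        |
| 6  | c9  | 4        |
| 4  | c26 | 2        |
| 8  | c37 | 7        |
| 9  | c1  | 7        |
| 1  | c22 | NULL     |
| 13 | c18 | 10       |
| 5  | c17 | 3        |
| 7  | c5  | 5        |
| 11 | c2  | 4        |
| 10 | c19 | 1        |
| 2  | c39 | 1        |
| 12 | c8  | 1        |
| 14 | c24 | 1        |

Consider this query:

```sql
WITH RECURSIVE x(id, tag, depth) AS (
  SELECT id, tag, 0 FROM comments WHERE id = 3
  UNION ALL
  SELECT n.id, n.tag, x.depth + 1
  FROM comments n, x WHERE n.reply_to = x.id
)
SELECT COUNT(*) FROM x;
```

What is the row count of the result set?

5

Base: id=3 (c28) at depth 0.
Iteration 1: rows with reply_to in {3} -> c17 (id 5, depth 1).
Iteration 2: rows with reply_to in {5} -> c5 (id 7, depth 2).
Iteration 3: rows with reply_to in {7} -> c37 (id 8, depth 3), c1 (id 9, depth 3).
Iteration 4: no rows with reply_to in {8,9}; recursion stops.
Total rows emitted: 5.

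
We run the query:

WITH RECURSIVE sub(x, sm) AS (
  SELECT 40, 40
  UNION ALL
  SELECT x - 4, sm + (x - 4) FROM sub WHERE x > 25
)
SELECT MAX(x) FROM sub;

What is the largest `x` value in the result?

Base: x=40, sm=40.
Iteration 1: 40 > 25 holds -> x = 40 - 4 = 36, sm = 40 + 36 = 76.
Iteration 2: 36 > 25 holds -> x = 36 - 4 = 32, sm = 76 + 32 = 108.
Iteration 3: 32 > 25 holds -> x = 32 - 4 = 28, sm = 108 + 28 = 136.
Iteration 4: 28 > 25 holds -> x = 28 - 4 = 24, sm = 136 + 24 = 160.
Iteration 5: 24 > 25 fails; recursion stops.
x values: 40, 36, 32, 28, 24; the maximum is 40.

40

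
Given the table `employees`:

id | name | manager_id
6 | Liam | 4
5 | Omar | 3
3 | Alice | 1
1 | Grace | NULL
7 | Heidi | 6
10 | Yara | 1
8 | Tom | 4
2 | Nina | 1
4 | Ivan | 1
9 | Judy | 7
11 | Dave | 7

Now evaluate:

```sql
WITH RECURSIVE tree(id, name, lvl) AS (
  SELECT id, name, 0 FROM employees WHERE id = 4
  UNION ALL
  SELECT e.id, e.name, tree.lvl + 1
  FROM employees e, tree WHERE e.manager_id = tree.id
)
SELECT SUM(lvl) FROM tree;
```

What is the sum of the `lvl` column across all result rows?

10

Base: id=4 (Ivan) at lvl 0.
Iteration 1: rows with manager_id in {4} -> Liam (id 6, lvl 1), Tom (id 8, lvl 1).
Iteration 2: rows with manager_id in {6,8} -> Heidi (id 7, lvl 2).
Iteration 3: rows with manager_id in {7} -> Judy (id 9, lvl 3), Dave (id 11, lvl 3).
Iteration 4: no rows with manager_id in {9,11}; recursion stops.
SUM(lvl) = 0 + 1 + 1 + 2 + 3 + 3 = 10.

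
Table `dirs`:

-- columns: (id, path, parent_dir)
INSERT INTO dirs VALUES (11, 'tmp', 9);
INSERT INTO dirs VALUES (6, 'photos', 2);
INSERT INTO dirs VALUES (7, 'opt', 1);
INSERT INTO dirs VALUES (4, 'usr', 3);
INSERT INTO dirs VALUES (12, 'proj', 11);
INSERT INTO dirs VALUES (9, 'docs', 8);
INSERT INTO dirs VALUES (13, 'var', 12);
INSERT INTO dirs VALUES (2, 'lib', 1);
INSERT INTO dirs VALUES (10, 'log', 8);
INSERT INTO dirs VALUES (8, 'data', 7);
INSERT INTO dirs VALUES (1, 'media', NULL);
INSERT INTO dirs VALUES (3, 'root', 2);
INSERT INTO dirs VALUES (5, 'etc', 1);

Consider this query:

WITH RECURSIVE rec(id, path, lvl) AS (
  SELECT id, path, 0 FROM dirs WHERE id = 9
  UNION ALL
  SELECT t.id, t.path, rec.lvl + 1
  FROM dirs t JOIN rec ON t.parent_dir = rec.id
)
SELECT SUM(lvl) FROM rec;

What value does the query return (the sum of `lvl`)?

6

Base: id=9 (docs) at lvl 0.
Iteration 1: rows with parent_dir in {9} -> tmp (id 11, lvl 1).
Iteration 2: rows with parent_dir in {11} -> proj (id 12, lvl 2).
Iteration 3: rows with parent_dir in {12} -> var (id 13, lvl 3).
Iteration 4: no rows with parent_dir in {13}; recursion stops.
SUM(lvl) = 0 + 1 + 2 + 3 = 6.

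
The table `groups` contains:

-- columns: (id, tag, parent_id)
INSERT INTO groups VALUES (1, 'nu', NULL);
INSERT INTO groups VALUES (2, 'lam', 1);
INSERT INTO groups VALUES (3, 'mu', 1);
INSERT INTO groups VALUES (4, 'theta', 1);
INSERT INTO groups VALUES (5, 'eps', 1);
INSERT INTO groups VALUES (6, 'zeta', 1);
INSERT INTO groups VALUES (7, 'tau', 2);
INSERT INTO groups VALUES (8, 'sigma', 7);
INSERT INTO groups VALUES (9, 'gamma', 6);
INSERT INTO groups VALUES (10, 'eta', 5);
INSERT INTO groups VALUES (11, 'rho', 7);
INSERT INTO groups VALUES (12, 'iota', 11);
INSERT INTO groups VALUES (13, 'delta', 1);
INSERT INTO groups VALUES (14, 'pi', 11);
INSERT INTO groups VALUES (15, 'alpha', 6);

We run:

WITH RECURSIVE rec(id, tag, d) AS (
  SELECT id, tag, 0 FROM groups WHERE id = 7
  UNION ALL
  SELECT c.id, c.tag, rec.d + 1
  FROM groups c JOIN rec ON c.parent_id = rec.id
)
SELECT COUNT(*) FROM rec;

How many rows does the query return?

Base: id=7 (tau) at d 0.
Iteration 1: rows with parent_id in {7} -> sigma (id 8, d 1), rho (id 11, d 1).
Iteration 2: rows with parent_id in {8,11} -> iota (id 12, d 2), pi (id 14, d 2).
Iteration 3: no rows with parent_id in {12,14}; recursion stops.
Total rows emitted: 5.

5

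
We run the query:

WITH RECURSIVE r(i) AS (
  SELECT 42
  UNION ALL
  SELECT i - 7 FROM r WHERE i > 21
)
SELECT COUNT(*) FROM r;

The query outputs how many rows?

Base: i=42.
Iteration 1: 42 > 21 holds -> i = 42 - 7 = 35.
Iteration 2: 35 > 21 holds -> i = 35 - 7 = 28.
Iteration 3: 28 > 21 holds -> i = 28 - 7 = 21.
Iteration 4: 21 > 21 fails; recursion stops.
Total rows emitted: 4.

4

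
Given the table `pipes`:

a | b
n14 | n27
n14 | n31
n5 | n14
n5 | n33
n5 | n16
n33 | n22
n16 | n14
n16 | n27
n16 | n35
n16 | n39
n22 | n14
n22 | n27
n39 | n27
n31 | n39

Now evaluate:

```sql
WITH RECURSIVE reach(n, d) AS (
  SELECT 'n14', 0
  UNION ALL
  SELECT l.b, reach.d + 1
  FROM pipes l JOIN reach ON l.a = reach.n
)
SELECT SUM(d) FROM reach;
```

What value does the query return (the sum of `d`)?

7

Base: (n14, d=0).
Iteration 1: edges from {n14} -> (n27, d=1), (n31, d=1).
Iteration 2: edges from {n27,n31} -> (n39, d=2).
Iteration 3: edges from {n39} -> (n27, d=3).
Iteration 4: no outgoing edges from {n27}; recursion stops.
SUM(d) = 0 + 1 + 1 + 2 + 3 = 7.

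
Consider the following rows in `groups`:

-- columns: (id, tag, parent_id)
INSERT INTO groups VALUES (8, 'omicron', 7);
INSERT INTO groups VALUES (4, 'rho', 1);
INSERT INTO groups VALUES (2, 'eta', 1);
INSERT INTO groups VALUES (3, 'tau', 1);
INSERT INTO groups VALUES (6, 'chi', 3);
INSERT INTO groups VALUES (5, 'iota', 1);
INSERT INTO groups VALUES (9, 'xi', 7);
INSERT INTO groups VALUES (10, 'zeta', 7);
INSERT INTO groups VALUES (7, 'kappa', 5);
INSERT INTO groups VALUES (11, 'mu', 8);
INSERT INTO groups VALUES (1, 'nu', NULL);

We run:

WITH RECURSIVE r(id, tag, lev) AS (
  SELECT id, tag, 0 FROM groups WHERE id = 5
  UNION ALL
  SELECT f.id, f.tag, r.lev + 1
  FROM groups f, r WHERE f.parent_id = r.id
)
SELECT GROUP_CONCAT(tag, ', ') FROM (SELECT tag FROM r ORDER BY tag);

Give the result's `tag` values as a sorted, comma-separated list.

Base: id=5 (iota) at lev 0.
Iteration 1: rows with parent_id in {5} -> kappa (id 7, lev 1).
Iteration 2: rows with parent_id in {7} -> omicron (id 8, lev 2), xi (id 9, lev 2), zeta (id 10, lev 2).
Iteration 3: rows with parent_id in {8,9,10} -> mu (id 11, lev 3).
Iteration 4: no rows with parent_id in {11}; recursion stops.

iota, kappa, mu, omicron, xi, zeta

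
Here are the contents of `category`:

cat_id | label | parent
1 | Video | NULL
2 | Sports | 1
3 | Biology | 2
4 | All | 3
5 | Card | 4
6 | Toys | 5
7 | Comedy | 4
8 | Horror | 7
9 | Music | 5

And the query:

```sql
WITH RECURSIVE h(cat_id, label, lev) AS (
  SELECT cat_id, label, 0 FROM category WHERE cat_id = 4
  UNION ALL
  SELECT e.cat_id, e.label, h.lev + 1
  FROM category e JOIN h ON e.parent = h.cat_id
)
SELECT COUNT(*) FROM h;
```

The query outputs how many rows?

Base: cat_id=4 (All) at lev 0.
Iteration 1: rows with parent in {4} -> Card (id 5, lev 1), Comedy (id 7, lev 1).
Iteration 2: rows with parent in {5,7} -> Toys (id 6, lev 2), Horror (id 8, lev 2), Music (id 9, lev 2).
Iteration 3: no rows with parent in {6,8,9}; recursion stops.
Total rows emitted: 6.

6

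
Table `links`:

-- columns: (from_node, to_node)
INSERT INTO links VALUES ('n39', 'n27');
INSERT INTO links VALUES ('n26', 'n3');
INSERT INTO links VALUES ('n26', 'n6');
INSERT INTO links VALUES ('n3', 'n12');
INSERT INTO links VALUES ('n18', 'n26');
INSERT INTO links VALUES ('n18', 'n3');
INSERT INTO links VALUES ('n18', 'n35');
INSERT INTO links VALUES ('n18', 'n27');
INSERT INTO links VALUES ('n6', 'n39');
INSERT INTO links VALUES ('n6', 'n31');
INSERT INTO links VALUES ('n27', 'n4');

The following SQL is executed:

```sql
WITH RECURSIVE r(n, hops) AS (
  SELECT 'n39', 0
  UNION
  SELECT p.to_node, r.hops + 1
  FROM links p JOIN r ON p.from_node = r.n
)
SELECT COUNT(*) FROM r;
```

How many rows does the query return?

Base: (n39, hops=0).
Iteration 1: edges from {n39} -> (n27, hops=1).
Iteration 2: edges from {n27} -> (n4, hops=2).
Iteration 3: no outgoing edges from {n4}; recursion stops.
Total rows emitted: 3.

3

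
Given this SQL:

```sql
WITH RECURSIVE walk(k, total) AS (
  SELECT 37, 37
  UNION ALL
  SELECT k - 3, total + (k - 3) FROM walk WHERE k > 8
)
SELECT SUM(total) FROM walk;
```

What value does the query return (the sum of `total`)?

Base: k=37, total=37.
Iteration 1: 37 > 8 holds -> k = 37 - 3 = 34, total = 37 + 34 = 71.
Iteration 2: 34 > 8 holds -> k = 34 - 3 = 31, total = 71 + 31 = 102.
Iteration 3: 31 > 8 holds -> k = 31 - 3 = 28, total = 102 + 28 = 130.
Iteration 4: 28 > 8 holds -> k = 28 - 3 = 25, total = 130 + 25 = 155.
Iteration 5: 25 > 8 holds -> k = 25 - 3 = 22, total = 155 + 22 = 177.
Iteration 6: 22 > 8 holds -> k = 22 - 3 = 19, total = 177 + 19 = 196.
Iteration 7: 19 > 8 holds -> k = 19 - 3 = 16, total = 196 + 16 = 212.
Iteration 8: 16 > 8 holds -> k = 16 - 3 = 13, total = 212 + 13 = 225.
Iteration 9: 13 > 8 holds -> k = 13 - 3 = 10, total = 225 + 10 = 235.
Iteration 10: 10 > 8 holds -> k = 10 - 3 = 7, total = 235 + 7 = 242.
Iteration 11: 7 > 8 fails; recursion stops.
SUM(total) = 37 + 71 + 102 + 130 + 155 + 177 + 196 + 212 + 225 + 235 + 242 = 1782.

1782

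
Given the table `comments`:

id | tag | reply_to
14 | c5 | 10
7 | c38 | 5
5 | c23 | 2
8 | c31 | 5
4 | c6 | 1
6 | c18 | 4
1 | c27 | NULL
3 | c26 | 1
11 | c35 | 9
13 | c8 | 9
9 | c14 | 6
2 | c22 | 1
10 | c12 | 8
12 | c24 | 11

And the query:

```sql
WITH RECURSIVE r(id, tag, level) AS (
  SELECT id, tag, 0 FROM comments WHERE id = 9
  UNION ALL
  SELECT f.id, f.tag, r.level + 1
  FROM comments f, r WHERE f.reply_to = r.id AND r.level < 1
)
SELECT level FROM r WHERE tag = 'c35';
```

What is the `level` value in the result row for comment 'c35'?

Base: id=9 (c14) at level 0.
Iteration 1: rows with reply_to in {9} -> c35 (id 11, level 1), c8 (id 13, level 1).
Iteration 2: level < 1 fails for all current rows; recursion stops.

1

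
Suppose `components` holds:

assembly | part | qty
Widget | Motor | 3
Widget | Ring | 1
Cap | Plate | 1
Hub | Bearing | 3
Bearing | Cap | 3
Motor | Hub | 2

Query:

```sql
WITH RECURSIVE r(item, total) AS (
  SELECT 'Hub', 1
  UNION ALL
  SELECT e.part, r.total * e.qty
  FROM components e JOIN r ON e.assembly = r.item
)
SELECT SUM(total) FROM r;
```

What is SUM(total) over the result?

22

Base: (Hub, total=1).
Iteration 1: components of {Hub} -> Bearing = 1*3 = 3.
Iteration 2: components of {Bearing} -> Cap = 3*3 = 9.
Iteration 3: components of {Cap} -> Plate = 9*1 = 9.
Iteration 4: no further components; recursion stops.
SUM(total) = 1 + 3 + 9 + 9 = 22.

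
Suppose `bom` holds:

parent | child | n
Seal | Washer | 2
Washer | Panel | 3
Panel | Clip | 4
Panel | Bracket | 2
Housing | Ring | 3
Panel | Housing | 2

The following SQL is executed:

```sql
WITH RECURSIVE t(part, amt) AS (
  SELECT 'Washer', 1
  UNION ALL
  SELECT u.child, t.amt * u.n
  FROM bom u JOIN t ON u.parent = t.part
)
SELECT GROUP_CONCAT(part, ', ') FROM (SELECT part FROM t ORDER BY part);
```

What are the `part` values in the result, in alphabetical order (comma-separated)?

Base: (Washer, amt=1).
Iteration 1: components of {Washer} -> Panel = 1*3 = 3.
Iteration 2: components of {Panel} -> Bracket = 3*2 = 6, Clip = 3*4 = 12, Housing = 3*2 = 6.
Iteration 3: components of {Bracket,Clip,Housing} -> Ring = 6*3 = 18.
Iteration 4: no further components; recursion stops.

Bracket, Clip, Housing, Panel, Ring, Washer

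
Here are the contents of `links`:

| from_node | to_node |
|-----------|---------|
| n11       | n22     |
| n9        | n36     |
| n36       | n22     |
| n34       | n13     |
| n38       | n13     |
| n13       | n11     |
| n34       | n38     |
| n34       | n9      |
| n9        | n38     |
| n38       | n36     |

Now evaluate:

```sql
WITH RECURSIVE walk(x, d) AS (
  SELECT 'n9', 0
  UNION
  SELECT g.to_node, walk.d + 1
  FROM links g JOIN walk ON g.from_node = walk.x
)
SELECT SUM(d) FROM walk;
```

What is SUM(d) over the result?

18

Base: (n9, d=0).
Iteration 1: edges from {n9} -> (n36, d=1), (n38, d=1).
Iteration 2: edges from {n36,n38} -> (n13, d=2), (n22, d=2), (n36, d=2).
Iteration 3: edges from {n13,n22,n36} -> (n11, d=3), (n22, d=3).
Iteration 4: edges from {n11,n22} -> (n22, d=4).
Iteration 5: no outgoing edges from {n22}; recursion stops.
SUM(d) = 0 + 1 + 1 + 2 + 2 + 2 + 3 + 3 + 4 = 18.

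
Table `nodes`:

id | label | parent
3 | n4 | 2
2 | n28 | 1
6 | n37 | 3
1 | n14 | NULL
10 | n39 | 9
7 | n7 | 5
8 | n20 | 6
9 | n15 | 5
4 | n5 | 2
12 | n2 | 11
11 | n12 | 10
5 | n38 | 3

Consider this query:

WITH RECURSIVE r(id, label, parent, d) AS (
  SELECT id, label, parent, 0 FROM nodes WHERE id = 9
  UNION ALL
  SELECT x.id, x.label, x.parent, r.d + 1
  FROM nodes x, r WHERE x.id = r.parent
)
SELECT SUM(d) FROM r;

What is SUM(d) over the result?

Base: id=9 (n15), parent=5, d 0.
Iteration 1: join on id=5 -> n38 (id 5, parent=3, d 1).
Iteration 2: join on id=3 -> n4 (id 3, parent=2, d 2).
Iteration 3: join on id=2 -> n28 (id 2, parent=1, d 3).
Iteration 4: join on id=1 -> n14 (id 1, parent=NULL, d 4).
Iteration 5: parent is NULL; no match; recursion stops.
SUM(d) = 0 + 1 + 2 + 3 + 4 = 10.

10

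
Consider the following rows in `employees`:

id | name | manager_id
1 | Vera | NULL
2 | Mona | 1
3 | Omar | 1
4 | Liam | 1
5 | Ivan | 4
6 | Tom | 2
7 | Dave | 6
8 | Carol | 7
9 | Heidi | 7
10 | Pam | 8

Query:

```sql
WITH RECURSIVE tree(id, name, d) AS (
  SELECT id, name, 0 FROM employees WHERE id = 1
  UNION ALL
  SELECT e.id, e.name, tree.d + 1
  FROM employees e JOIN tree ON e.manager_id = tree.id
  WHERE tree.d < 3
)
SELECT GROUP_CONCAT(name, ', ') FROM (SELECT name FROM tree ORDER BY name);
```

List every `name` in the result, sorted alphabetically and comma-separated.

Base: id=1 (Vera) at d 0.
Iteration 1: rows with manager_id in {1} -> Mona (id 2, d 1), Omar (id 3, d 1), Liam (id 4, d 1).
Iteration 2: rows with manager_id in {2,3,4} -> Ivan (id 5, d 2), Tom (id 6, d 2).
Iteration 3: rows with manager_id in {5,6} -> Dave (id 7, d 3).
Iteration 4: d < 3 fails for all current rows; recursion stops.

Dave, Ivan, Liam, Mona, Omar, Tom, Vera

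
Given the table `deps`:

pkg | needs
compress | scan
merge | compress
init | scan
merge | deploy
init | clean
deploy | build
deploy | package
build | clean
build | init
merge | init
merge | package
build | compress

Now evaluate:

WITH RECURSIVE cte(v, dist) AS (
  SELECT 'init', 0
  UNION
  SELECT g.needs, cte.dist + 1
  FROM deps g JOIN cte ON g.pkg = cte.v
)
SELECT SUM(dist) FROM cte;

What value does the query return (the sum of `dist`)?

2

Base: (init, dist=0).
Iteration 1: edges from {init} -> (clean, dist=1), (scan, dist=1).
Iteration 2: no outgoing edges from {clean,scan}; recursion stops.
SUM(dist) = 0 + 1 + 1 = 2.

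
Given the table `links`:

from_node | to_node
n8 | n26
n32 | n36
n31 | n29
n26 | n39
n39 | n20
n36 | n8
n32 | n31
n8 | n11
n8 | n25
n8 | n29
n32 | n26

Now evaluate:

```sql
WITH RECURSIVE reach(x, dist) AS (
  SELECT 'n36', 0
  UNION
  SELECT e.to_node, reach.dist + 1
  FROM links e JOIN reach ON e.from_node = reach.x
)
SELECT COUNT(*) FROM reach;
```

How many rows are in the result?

8

Base: (n36, dist=0).
Iteration 1: edges from {n36} -> (n8, dist=1).
Iteration 2: edges from {n8} -> (n11, dist=2), (n25, dist=2), (n26, dist=2), (n29, dist=2).
Iteration 3: edges from {n11,n25,n26,n29} -> (n39, dist=3).
Iteration 4: edges from {n39} -> (n20, dist=4).
Iteration 5: no outgoing edges from {n20}; recursion stops.
Total rows emitted: 8.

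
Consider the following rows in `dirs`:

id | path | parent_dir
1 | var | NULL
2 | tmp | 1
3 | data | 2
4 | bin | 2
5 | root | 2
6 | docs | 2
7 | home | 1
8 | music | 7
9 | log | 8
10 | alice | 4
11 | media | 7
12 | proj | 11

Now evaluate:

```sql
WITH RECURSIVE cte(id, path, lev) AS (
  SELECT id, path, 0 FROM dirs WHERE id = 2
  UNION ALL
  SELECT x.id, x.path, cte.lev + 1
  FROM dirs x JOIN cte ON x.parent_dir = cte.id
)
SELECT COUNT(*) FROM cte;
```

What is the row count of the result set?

Base: id=2 (tmp) at lev 0.
Iteration 1: rows with parent_dir in {2} -> data (id 3, lev 1), bin (id 4, lev 1), root (id 5, lev 1), docs (id 6, lev 1).
Iteration 2: rows with parent_dir in {3,4,5,6} -> alice (id 10, lev 2).
Iteration 3: no rows with parent_dir in {10}; recursion stops.
Total rows emitted: 6.

6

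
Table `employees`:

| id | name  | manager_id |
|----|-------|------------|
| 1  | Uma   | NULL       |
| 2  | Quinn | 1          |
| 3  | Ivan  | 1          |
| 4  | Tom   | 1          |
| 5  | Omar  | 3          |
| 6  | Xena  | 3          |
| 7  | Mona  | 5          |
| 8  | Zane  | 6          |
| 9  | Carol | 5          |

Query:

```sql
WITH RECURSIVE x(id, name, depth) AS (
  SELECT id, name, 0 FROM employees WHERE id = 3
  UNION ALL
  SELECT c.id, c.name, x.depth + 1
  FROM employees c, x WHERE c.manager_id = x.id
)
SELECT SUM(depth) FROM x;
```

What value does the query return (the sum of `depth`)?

Base: id=3 (Ivan) at depth 0.
Iteration 1: rows with manager_id in {3} -> Omar (id 5, depth 1), Xena (id 6, depth 1).
Iteration 2: rows with manager_id in {5,6} -> Mona (id 7, depth 2), Zane (id 8, depth 2), Carol (id 9, depth 2).
Iteration 3: no rows with manager_id in {7,8,9}; recursion stops.
SUM(depth) = 0 + 1 + 1 + 2 + 2 + 2 = 8.

8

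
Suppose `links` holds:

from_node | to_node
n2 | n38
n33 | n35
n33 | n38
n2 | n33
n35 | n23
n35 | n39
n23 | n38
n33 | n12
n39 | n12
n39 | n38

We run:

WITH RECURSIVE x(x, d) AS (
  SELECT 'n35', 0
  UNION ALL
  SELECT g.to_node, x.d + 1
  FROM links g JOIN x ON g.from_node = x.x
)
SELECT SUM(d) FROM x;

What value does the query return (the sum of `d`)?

Base: (n35, d=0).
Iteration 1: edges from {n35} -> (n23, d=1), (n39, d=1).
Iteration 2: edges from {n23,n39} -> (n12, d=2), (n38, d=2) x2. [UNION ALL keeps all 3 new rows, including repeats]
Iteration 3: no outgoing edges from {n12,n38}; recursion stops.
SUM(d) = 0 + 1 + 1 + 2 + 2 + 2 = 8.

8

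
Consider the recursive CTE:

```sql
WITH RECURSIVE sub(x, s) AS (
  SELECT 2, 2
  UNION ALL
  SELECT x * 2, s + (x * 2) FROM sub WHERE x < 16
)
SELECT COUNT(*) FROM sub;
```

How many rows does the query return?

4

Base: x=2, s=2.
Iteration 1: 2 < 16 holds -> x = 2 * 2 = 4, s = 2 + 4 = 6.
Iteration 2: 4 < 16 holds -> x = 4 * 2 = 8, s = 6 + 8 = 14.
Iteration 3: 8 < 16 holds -> x = 8 * 2 = 16, s = 14 + 16 = 30.
Iteration 4: 16 < 16 fails; recursion stops.
Total rows emitted: 4.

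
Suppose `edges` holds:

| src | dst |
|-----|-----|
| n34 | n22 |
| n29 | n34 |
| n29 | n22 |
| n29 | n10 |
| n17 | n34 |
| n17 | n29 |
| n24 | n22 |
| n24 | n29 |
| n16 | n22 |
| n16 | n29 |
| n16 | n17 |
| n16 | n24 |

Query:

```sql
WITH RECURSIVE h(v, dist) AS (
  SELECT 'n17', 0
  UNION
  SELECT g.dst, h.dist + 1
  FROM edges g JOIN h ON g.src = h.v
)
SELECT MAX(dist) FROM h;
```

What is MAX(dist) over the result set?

Base: (n17, dist=0).
Iteration 1: edges from {n17} -> (n29, dist=1), (n34, dist=1).
Iteration 2: edges from {n29,n34} -> (n10, dist=2), (n22, dist=2), (n34, dist=2). [UNION drops 1 duplicate row(s)]
Iteration 3: edges from {n10,n22,n34} -> (n22, dist=3).
Iteration 4: no outgoing edges from {n22}; recursion stops.
dist values: 0, 1, 1, 2, 2, 2, 3; the maximum is 3.

3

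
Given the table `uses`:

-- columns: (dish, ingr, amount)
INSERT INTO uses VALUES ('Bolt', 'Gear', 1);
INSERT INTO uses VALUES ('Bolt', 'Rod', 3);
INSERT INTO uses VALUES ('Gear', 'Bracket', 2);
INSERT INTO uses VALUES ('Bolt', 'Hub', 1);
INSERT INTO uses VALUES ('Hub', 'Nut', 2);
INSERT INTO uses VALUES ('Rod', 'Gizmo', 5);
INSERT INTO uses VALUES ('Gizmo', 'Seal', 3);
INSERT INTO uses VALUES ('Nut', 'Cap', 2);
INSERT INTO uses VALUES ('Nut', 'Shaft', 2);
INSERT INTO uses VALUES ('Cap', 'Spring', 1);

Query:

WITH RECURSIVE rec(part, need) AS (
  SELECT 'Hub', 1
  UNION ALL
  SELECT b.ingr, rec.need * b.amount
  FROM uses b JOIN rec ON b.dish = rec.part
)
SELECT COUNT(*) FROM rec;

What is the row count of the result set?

5

Base: (Hub, need=1).
Iteration 1: components of {Hub} -> Nut = 1*2 = 2.
Iteration 2: components of {Nut} -> Cap = 2*2 = 4, Shaft = 2*2 = 4.
Iteration 3: components of {Cap,Shaft} -> Spring = 4*1 = 4.
Iteration 4: no further components; recursion stops.
Total rows emitted: 5.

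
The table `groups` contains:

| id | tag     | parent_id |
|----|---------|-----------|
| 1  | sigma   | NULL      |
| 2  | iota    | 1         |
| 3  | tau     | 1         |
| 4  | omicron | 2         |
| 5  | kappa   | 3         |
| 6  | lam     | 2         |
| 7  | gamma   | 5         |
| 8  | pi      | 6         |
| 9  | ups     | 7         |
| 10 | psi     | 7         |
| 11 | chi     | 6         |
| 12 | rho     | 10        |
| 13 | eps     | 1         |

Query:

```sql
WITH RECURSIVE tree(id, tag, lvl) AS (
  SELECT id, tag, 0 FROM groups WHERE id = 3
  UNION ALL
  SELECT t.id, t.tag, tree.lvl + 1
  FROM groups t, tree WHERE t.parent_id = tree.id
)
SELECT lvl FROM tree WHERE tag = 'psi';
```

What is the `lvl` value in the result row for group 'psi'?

Base: id=3 (tau) at lvl 0.
Iteration 1: rows with parent_id in {3} -> kappa (id 5, lvl 1).
Iteration 2: rows with parent_id in {5} -> gamma (id 7, lvl 2).
Iteration 3: rows with parent_id in {7} -> ups (id 9, lvl 3), psi (id 10, lvl 3).
Iteration 4: rows with parent_id in {9,10} -> rho (id 12, lvl 4).
Iteration 5: no rows with parent_id in {12}; recursion stops.

3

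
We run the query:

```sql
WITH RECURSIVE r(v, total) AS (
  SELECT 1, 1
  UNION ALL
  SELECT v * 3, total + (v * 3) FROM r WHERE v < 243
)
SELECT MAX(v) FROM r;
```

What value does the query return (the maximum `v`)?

Base: v=1, total=1.
Iteration 1: 1 < 243 holds -> v = 1 * 3 = 3, total = 1 + 3 = 4.
Iteration 2: 3 < 243 holds -> v = 3 * 3 = 9, total = 4 + 9 = 13.
Iteration 3: 9 < 243 holds -> v = 9 * 3 = 27, total = 13 + 27 = 40.
Iteration 4: 27 < 243 holds -> v = 27 * 3 = 81, total = 40 + 81 = 121.
Iteration 5: 81 < 243 holds -> v = 81 * 3 = 243, total = 121 + 243 = 364.
Iteration 6: 243 < 243 fails; recursion stops.
v values: 1, 3, 9, 27, 81, 243; the maximum is 243.

243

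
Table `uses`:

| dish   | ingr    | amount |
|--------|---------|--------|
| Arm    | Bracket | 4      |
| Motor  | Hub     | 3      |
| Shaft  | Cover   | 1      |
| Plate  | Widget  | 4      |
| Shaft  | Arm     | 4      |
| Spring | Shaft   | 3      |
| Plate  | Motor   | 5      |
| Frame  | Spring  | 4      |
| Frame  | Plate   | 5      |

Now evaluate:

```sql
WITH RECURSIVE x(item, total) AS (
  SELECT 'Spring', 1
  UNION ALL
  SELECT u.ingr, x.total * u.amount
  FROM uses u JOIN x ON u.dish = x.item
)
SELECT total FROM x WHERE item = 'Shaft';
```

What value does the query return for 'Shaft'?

3

Base: (Spring, total=1).
Iteration 1: components of {Spring} -> Shaft = 1*3 = 3.
Iteration 2: components of {Shaft} -> Arm = 3*4 = 12, Cover = 3*1 = 3.
Iteration 3: components of {Arm,Cover} -> Bracket = 12*4 = 48.
Iteration 4: no further components; recursion stops.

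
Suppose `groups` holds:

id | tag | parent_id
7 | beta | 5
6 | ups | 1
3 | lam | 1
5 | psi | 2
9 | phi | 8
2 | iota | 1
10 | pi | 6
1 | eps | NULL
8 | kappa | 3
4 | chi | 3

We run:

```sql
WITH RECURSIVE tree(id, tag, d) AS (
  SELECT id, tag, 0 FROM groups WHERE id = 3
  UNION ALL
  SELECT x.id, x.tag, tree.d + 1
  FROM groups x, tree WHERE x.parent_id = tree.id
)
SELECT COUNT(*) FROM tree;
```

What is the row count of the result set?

4

Base: id=3 (lam) at d 0.
Iteration 1: rows with parent_id in {3} -> chi (id 4, d 1), kappa (id 8, d 1).
Iteration 2: rows with parent_id in {4,8} -> phi (id 9, d 2).
Iteration 3: no rows with parent_id in {9}; recursion stops.
Total rows emitted: 4.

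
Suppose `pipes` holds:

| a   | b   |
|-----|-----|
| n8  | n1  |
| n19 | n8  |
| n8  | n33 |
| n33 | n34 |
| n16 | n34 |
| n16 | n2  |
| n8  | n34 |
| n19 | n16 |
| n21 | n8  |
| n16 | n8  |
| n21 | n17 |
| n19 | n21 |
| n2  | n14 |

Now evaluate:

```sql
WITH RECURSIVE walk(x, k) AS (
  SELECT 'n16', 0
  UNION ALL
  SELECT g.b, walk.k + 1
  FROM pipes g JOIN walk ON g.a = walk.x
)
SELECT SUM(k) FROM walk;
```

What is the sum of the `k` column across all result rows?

14

Base: (n16, k=0).
Iteration 1: edges from {n16} -> (n2, k=1), (n34, k=1), (n8, k=1).
Iteration 2: edges from {n2,n34,n8} -> (n1, k=2), (n14, k=2), (n33, k=2), (n34, k=2).
Iteration 3: edges from {n1,n14,n33,n34} -> (n34, k=3).
Iteration 4: no outgoing edges from {n34}; recursion stops.
SUM(k) = 0 + 1 + 1 + 1 + 2 + 2 + 2 + 2 + 3 = 14.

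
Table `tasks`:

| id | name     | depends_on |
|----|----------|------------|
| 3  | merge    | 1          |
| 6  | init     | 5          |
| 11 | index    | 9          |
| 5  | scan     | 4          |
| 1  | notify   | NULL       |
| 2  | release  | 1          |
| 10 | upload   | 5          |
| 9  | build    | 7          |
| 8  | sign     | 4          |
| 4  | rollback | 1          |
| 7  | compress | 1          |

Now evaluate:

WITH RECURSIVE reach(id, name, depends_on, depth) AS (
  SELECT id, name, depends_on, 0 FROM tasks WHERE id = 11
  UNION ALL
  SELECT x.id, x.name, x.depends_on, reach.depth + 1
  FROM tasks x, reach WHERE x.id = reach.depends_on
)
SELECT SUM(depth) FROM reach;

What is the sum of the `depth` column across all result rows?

Base: id=11 (index), depends_on=9, depth 0.
Iteration 1: join on id=9 -> build (id 9, depends_on=7, depth 1).
Iteration 2: join on id=7 -> compress (id 7, depends_on=1, depth 2).
Iteration 3: join on id=1 -> notify (id 1, depends_on=NULL, depth 3).
Iteration 4: depends_on is NULL; no match; recursion stops.
SUM(depth) = 0 + 1 + 2 + 3 = 6.

6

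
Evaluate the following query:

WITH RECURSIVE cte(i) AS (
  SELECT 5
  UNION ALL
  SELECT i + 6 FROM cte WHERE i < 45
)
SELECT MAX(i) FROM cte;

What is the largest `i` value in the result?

Base: i=5.
Iteration 1: 5 < 45 holds -> i = 5 + 6 = 11.
Iteration 2: 11 < 45 holds -> i = 11 + 6 = 17.
Iteration 3: 17 < 45 holds -> i = 17 + 6 = 23.
Iteration 4: 23 < 45 holds -> i = 23 + 6 = 29.
Iteration 5: 29 < 45 holds -> i = 29 + 6 = 35.
Iteration 6: 35 < 45 holds -> i = 35 + 6 = 41.
Iteration 7: 41 < 45 holds -> i = 41 + 6 = 47.
Iteration 8: 47 < 45 fails; recursion stops.
i values: 5, 11, 17, 23, 29, 35, 41, 47; the maximum is 47.

47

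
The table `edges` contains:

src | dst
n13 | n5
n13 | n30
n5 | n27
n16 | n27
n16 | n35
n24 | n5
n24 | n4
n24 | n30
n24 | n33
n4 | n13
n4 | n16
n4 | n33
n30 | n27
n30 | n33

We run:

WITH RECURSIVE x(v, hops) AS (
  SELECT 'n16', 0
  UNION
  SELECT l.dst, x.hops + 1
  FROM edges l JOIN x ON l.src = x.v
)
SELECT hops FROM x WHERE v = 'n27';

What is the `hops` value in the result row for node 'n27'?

Base: (n16, hops=0).
Iteration 1: edges from {n16} -> (n27, hops=1), (n35, hops=1).
Iteration 2: no outgoing edges from {n27,n35}; recursion stops.

1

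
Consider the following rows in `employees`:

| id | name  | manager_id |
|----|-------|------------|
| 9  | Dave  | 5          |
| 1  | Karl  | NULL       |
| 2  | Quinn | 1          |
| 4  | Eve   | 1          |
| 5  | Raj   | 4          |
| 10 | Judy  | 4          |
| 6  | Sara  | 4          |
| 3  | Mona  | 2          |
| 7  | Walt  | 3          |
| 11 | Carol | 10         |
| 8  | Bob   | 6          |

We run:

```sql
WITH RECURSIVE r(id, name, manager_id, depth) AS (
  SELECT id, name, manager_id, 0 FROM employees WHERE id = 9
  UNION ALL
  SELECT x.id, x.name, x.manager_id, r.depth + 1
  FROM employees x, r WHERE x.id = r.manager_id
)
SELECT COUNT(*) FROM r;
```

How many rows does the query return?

4

Base: id=9 (Dave), manager_id=5, depth 0.
Iteration 1: join on id=5 -> Raj (id 5, manager_id=4, depth 1).
Iteration 2: join on id=4 -> Eve (id 4, manager_id=1, depth 2).
Iteration 3: join on id=1 -> Karl (id 1, manager_id=NULL, depth 3).
Iteration 4: manager_id is NULL; no match; recursion stops.
Total rows emitted: 4.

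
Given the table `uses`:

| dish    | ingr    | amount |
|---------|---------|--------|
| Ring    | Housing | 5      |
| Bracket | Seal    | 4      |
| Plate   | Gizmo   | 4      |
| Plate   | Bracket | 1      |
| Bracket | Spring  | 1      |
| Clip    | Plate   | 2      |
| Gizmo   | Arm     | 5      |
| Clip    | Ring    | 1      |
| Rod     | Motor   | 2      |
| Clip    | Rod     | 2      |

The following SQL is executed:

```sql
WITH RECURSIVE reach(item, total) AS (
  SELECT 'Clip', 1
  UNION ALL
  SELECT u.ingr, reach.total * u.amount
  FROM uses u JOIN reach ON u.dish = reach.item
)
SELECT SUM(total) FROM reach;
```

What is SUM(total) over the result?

75

Base: (Clip, total=1).
Iteration 1: components of {Clip} -> Plate = 1*2 = 2, Ring = 1*1 = 1, Rod = 1*2 = 2.
Iteration 2: components of {Plate,Ring,Rod} -> Bracket = 2*1 = 2, Gizmo = 2*4 = 8, Housing = 1*5 = 5, Motor = 2*2 = 4.
Iteration 3: components of {Bracket,Gizmo,Housing,Motor} -> Arm = 8*5 = 40, Seal = 2*4 = 8, Spring = 2*1 = 2.
Iteration 4: no further components; recursion stops.
SUM(total) = 1 + 2 + 1 + 2 + 8 + 2 + 5 + 4 + 40 + 2 + 8 = 75.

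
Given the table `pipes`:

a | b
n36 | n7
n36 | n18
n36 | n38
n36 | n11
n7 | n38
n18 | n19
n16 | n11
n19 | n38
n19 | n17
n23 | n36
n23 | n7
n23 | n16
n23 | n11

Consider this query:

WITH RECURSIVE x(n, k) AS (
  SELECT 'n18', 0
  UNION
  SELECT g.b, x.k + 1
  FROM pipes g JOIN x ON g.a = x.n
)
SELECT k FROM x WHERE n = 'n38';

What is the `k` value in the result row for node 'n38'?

Base: (n18, k=0).
Iteration 1: edges from {n18} -> (n19, k=1).
Iteration 2: edges from {n19} -> (n17, k=2), (n38, k=2).
Iteration 3: no outgoing edges from {n17,n38}; recursion stops.

2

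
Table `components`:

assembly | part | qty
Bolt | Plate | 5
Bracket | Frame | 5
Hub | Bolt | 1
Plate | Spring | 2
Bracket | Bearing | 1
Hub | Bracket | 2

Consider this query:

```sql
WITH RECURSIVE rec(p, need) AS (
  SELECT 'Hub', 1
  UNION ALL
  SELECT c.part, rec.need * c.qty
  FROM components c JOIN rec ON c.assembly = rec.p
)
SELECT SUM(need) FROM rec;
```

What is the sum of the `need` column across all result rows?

Base: (Hub, need=1).
Iteration 1: components of {Hub} -> Bolt = 1*1 = 1, Bracket = 1*2 = 2.
Iteration 2: components of {Bolt,Bracket} -> Bearing = 2*1 = 2, Frame = 2*5 = 10, Plate = 1*5 = 5.
Iteration 3: components of {Bearing,Frame,Plate} -> Spring = 5*2 = 10.
Iteration 4: no further components; recursion stops.
SUM(need) = 1 + 1 + 2 + 5 + 10 + 2 + 10 = 31.

31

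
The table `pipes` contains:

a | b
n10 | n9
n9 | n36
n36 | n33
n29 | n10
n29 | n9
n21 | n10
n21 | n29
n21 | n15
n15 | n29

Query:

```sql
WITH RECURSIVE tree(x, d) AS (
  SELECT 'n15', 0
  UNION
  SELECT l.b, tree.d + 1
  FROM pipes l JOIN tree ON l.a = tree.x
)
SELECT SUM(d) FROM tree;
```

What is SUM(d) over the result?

Base: (n15, d=0).
Iteration 1: edges from {n15} -> (n29, d=1).
Iteration 2: edges from {n29} -> (n10, d=2), (n9, d=2).
Iteration 3: edges from {n10,n9} -> (n36, d=3), (n9, d=3).
Iteration 4: edges from {n36,n9} -> (n33, d=4), (n36, d=4).
Iteration 5: edges from {n33,n36} -> (n33, d=5).
Iteration 6: no outgoing edges from {n33}; recursion stops.
SUM(d) = 0 + 1 + 2 + 2 + 3 + 3 + 4 + 4 + 5 = 24.

24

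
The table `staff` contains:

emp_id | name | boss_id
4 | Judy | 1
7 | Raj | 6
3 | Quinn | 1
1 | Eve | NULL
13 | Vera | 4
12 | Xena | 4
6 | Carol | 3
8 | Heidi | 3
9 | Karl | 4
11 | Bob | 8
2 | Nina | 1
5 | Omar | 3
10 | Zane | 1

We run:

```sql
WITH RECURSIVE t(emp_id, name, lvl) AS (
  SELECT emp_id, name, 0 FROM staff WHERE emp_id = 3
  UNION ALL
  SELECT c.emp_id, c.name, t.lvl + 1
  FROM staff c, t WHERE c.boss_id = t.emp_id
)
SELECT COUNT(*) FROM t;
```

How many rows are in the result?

6

Base: emp_id=3 (Quinn) at lvl 0.
Iteration 1: rows with boss_id in {3} -> Omar (id 5, lvl 1), Carol (id 6, lvl 1), Heidi (id 8, lvl 1).
Iteration 2: rows with boss_id in {5,6,8} -> Raj (id 7, lvl 2), Bob (id 11, lvl 2).
Iteration 3: no rows with boss_id in {7,11}; recursion stops.
Total rows emitted: 6.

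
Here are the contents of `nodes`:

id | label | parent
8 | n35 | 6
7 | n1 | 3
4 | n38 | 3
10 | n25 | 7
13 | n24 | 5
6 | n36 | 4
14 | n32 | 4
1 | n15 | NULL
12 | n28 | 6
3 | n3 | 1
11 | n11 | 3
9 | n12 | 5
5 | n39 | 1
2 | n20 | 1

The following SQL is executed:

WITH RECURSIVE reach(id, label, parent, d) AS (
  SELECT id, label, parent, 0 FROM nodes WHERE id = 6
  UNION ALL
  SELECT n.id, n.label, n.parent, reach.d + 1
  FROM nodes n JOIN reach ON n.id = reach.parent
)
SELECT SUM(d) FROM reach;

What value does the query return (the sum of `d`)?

6

Base: id=6 (n36), parent=4, d 0.
Iteration 1: join on id=4 -> n38 (id 4, parent=3, d 1).
Iteration 2: join on id=3 -> n3 (id 3, parent=1, d 2).
Iteration 3: join on id=1 -> n15 (id 1, parent=NULL, d 3).
Iteration 4: parent is NULL; no match; recursion stops.
SUM(d) = 0 + 1 + 2 + 3 = 6.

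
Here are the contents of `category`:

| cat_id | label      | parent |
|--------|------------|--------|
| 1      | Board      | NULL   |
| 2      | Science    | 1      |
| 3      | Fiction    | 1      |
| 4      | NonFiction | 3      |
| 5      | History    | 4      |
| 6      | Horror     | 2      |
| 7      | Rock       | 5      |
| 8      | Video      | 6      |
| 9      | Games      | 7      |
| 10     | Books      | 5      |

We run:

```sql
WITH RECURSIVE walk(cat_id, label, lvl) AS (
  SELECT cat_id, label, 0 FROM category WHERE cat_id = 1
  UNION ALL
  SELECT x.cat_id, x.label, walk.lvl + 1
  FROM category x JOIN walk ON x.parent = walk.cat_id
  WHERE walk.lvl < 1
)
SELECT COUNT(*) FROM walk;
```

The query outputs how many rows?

Base: cat_id=1 (Board) at lvl 0.
Iteration 1: rows with parent in {1} -> Science (id 2, lvl 1), Fiction (id 3, lvl 1).
Iteration 2: lvl < 1 fails for all current rows; recursion stops.
Total rows emitted: 3.

3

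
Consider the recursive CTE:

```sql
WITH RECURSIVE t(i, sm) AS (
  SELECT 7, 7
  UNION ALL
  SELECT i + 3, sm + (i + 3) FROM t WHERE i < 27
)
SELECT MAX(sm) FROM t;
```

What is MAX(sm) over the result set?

140

Base: i=7, sm=7.
Iteration 1: 7 < 27 holds -> i = 7 + 3 = 10, sm = 7 + 10 = 17.
Iteration 2: 10 < 27 holds -> i = 10 + 3 = 13, sm = 17 + 13 = 30.
Iteration 3: 13 < 27 holds -> i = 13 + 3 = 16, sm = 30 + 16 = 46.
Iteration 4: 16 < 27 holds -> i = 16 + 3 = 19, sm = 46 + 19 = 65.
Iteration 5: 19 < 27 holds -> i = 19 + 3 = 22, sm = 65 + 22 = 87.
Iteration 6: 22 < 27 holds -> i = 22 + 3 = 25, sm = 87 + 25 = 112.
Iteration 7: 25 < 27 holds -> i = 25 + 3 = 28, sm = 112 + 28 = 140.
Iteration 8: 28 < 27 fails; recursion stops.
sm values: 7, 17, 30, 46, 65, 87, 112, 140; the maximum is 140.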